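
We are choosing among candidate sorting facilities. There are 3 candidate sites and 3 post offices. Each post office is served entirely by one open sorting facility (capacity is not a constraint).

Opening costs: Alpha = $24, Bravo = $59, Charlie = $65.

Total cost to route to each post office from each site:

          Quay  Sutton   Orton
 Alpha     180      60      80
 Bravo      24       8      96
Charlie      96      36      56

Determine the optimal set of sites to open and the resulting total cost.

For any fixed open set, each post office goes to its cheapest open site; total = fixed + service.
{Bravo}: Quay→Bravo 24, Sutton→Bravo 8, Orton→Bravo 96. Service 128; fixed 59; total 187.
{Alpha, Bravo}: service 112 + fixed 83 = 195
{Bravo, Charlie}: service 88 + fixed 124 = 212
{Alpha, Bravo, Charlie}: service 88 + fixed 148 = 236
No other subset beats 187.

Open Bravo only; minimum total cost 187.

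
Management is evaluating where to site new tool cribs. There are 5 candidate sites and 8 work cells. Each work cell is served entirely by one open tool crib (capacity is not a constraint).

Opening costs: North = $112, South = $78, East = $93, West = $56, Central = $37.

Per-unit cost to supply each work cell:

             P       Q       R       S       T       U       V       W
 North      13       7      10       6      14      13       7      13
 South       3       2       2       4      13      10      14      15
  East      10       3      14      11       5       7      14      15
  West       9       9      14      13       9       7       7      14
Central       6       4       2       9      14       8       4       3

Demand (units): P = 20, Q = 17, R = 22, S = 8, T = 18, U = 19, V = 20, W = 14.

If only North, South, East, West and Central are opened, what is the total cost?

Total cost: 891

Each work cell is assigned to its cheapest site among the open ones.
{North, South, East, West, Central}: P→South 3·20=60, Q→South 2·17=34, R→South 2·22=44, S→South 4·8=32, T→East 5·18=90, U→East 7·19=133, V→Central 4·20=80, W→Central 3·14=42. Service 515; fixed 376; total 891.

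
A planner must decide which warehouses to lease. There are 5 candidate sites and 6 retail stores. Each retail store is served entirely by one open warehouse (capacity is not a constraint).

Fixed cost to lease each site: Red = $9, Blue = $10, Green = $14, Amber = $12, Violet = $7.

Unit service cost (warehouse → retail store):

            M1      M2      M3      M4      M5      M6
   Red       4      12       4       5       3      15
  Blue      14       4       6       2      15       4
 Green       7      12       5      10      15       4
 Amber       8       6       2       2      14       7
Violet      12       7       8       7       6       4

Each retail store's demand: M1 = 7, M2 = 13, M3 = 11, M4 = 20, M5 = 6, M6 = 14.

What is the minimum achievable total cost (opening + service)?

For any fixed open set, each retail store goes to its cheapest open site; total = fixed + service.
{Red, Blue, Amber}: M1→Red 4·7=28, M2→Blue 4·13=52, M3→Amber 2·11=22, M4→Blue 2·20=40, M5→Red 3·6=18, M6→Blue 4·14=56. Service 216; fixed 31; total 247.
{Red, Blue, Amber, Violet}: M1→Red 4·7=28, M2→Blue 4·13=52, M3→Amber 2·11=22, M4→Blue 2·20=40, M5→Red 3·6=18, M6→Blue 4·14=56. Service 216; fixed 38; total 254.
{Red, Blue}: service 238 + fixed 19 = 257
{Red, Blue, Green, Amber, Violet}: service 216 + fixed 52 = 268
No other subset beats 247.

Minimum total cost: 247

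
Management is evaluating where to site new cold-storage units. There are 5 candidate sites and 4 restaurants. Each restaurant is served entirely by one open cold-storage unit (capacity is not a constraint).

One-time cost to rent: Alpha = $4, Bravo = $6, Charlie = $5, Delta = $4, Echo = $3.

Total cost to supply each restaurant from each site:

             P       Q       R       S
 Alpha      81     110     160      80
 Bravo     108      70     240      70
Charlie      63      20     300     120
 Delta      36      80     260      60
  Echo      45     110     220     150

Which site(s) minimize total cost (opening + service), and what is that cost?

For any fixed open set, each restaurant goes to its cheapest open site; total = fixed + service.
{Alpha, Charlie, Delta}: P→Delta 36, Q→Charlie 20, R→Alpha 160, S→Delta 60. Service 276; fixed 13; total 289.
{Alpha, Charlie, Delta, Echo}: service 276 + fixed 16 = 292
{Alpha, Bravo, Charlie, Delta}: P→Delta 36, Q→Charlie 20, R→Alpha 160, S→Delta 60. Service 276; fixed 19; total 295.
{Alpha, Bravo, Charlie, Delta, Echo}: P→Delta 36, Q→Charlie 20, R→Alpha 160, S→Delta 60. Service 276; fixed 22; total 298.
No other subset beats 289.

Open Alpha, Charlie and Delta; minimum total cost 289.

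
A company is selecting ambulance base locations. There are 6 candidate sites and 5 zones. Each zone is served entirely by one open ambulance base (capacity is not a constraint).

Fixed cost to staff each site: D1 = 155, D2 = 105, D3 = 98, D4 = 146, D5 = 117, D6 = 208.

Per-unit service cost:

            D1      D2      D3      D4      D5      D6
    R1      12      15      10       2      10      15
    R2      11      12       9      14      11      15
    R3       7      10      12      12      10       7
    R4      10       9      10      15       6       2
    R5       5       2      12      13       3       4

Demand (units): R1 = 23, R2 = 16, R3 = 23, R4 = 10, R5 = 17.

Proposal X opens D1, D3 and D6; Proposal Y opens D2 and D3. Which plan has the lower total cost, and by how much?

Proposal X: {D1, D3, D6}: R1→D3 10·23=230, R2→D3 9·16=144, R3→D1 7·23=161, R4→D6 2·10=20, R5→D6 4·17=68. Service 623; fixed 461; total 1084.
Proposal Y: {D2, D3}: R1→D3 10·23=230, R2→D3 9·16=144, R3→D2 10·23=230, R4→D2 9·10=90, R5→D2 2·17=34. Service 728; fixed 203; total 931.
Difference: |1084 − 931| = 153.

Proposal Y is cheaper by 153.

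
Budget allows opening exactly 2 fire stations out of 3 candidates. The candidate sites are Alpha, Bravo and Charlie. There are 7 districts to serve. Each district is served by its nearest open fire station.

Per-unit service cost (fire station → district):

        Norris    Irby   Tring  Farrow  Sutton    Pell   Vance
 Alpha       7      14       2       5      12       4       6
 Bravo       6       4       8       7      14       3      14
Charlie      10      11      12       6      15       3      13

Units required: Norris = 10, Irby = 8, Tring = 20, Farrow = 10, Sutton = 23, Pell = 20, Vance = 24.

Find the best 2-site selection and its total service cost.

Choose Alpha and Bravo; total service cost 662.

With exactly 2 open, each district uses its cheapest among the chosen.
{Alpha, Bravo}: Norris→Bravo 6·10=60, Irby→Bravo 4·8=32, Tring→Alpha 2·20=40, Farrow→Alpha 5·10=50, Sutton→Alpha 12·23=276, Pell→Bravo 3·20=60, Vance→Alpha 6·24=144. Service cost 662.
{Alpha, Charlie}: service cost 728
{Bravo, Charlie}: service cost 1006
Among all 3 size-2 choices, {Alpha, Bravo} is lowest.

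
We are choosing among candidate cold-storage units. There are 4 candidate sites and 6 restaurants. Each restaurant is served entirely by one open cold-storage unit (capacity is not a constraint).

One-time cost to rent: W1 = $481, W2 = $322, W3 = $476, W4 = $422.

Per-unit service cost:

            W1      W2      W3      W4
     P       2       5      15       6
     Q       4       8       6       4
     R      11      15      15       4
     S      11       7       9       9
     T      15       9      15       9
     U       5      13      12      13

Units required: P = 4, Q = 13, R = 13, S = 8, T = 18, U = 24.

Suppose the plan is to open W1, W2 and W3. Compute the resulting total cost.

Total cost: 1820

Each restaurant is assigned to its cheapest site among the open ones.
{W1, W2, W3}: P→W1 2·4=8, Q→W1 4·13=52, R→W1 11·13=143, S→W2 7·8=56, T→W2 9·18=162, U→W1 5·24=120. Service 541; fixed 1279; total 1820.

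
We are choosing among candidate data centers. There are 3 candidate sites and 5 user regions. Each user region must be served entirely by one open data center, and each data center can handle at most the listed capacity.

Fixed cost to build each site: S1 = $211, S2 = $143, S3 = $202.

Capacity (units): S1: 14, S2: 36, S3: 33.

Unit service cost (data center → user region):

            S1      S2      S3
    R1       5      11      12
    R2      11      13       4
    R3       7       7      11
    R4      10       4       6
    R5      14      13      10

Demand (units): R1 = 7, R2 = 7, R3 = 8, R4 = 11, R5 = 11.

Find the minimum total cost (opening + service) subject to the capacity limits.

Open {S2, S3}: R1→S2 11·7=77, R2→S3 4·7=28, R3→S2 7·8=56, R4→S2 4·11=44, R5→S3 10·11=110.
Loads: S2 carries 26/36, S3 carries 18/33. Service 315; fixed 345; total 660.
Next best feasible plan costs 667.

Minimum total cost: 660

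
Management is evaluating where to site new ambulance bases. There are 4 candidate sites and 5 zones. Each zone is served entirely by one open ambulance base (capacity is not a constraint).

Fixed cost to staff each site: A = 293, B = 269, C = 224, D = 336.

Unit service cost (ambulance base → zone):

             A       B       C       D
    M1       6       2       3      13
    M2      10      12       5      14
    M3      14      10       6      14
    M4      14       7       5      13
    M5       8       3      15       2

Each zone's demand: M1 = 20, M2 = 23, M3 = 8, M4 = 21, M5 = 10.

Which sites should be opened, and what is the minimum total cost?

For any fixed open set, each zone goes to its cheapest open site; total = fixed + service.
{C}: M1→C 3·20=60, M2→C 5·23=115, M3→C 6·8=48, M4→C 5·21=105, M5→C 15·10=150. Service 478; fixed 224; total 702.
{B, C}: service 338 + fixed 493 = 831
{B}: M1→B 2·20=40, M2→B 12·23=276, M3→B 10·8=80, M4→B 7·21=147, M5→B 3·10=30. Service 573; fixed 269; total 842.
{A, B, C, D}: M1→B 2·20=40, M2→C 5·23=115, M3→C 6·8=48, M4→C 5·21=105, M5→D 2·10=20. Service 328; fixed 1122; total 1450.
No other subset beats 702.

Open C only; minimum total cost 702.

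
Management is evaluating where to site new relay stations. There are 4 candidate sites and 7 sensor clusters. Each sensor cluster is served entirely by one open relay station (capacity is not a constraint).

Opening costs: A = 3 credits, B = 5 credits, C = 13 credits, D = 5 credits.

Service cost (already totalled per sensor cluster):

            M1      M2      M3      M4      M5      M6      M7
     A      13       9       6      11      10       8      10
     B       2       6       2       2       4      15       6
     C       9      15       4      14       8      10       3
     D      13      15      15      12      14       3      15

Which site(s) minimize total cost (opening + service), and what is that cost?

For any fixed open set, each sensor cluster goes to its cheapest open site; total = fixed + service.
{B, D}: M1→B 2, M2→B 6, M3→B 2, M4→B 2, M5→B 4, M6→D 3, M7→B 6. Service 25; fixed 10; total 35.
{A, B}: M1→B 2, M2→B 6, M3→B 2, M4→B 2, M5→B 4, M6→A 8, M7→B 6. Service 30; fixed 8; total 38.
{A, B, D}: M1→B 2, M2→B 6, M3→B 2, M4→B 2, M5→B 4, M6→D 3, M7→B 6. Service 25; fixed 13; total 38.
{A, B, C, D}: service 22 + fixed 26 = 48
(All 15 nonempty subsets were checked; B and D is lowest.)

Open B and D; minimum total cost 35.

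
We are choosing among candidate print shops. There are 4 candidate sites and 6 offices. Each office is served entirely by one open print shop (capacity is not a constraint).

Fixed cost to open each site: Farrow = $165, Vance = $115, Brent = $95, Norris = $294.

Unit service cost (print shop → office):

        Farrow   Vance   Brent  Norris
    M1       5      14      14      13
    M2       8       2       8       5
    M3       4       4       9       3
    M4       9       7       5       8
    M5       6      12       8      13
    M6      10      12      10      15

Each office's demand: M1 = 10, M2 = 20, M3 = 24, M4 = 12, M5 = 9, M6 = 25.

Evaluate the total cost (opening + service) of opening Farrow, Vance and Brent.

Each office is assigned to its cheapest site among the open ones.
{Farrow, Vance, Brent}: M1→Farrow 5·10=50, M2→Vance 2·20=40, M3→Farrow 4·24=96, M4→Brent 5·12=60, M5→Farrow 6·9=54, M6→Farrow 10·25=250. Service 550; fixed 375; total 925.

Total cost: 925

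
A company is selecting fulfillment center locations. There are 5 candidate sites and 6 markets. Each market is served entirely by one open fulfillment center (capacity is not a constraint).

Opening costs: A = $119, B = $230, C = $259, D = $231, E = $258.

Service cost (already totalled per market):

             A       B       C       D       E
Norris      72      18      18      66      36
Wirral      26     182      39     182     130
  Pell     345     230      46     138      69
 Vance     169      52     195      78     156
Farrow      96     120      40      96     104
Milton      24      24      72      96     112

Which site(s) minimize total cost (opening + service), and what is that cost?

Open C only; minimum total cost 669.

For any fixed open set, each market goes to its cheapest open site; total = fixed + service.
{C}: Norris→C 18, Wirral→C 39, Pell→C 46, Vance→C 195, Farrow→C 40, Milton→C 72. Service 410; fixed 259; total 669.
{A, C}: service 323 + fixed 378 = 701
{B, C}: Norris→B 18, Wirral→C 39, Pell→C 46, Vance→B 52, Farrow→C 40, Milton→B 24. Service 219; fixed 489; total 708.
{A, B, C, D, E}: service 206 + fixed 1097 = 1303
No other subset beats 669.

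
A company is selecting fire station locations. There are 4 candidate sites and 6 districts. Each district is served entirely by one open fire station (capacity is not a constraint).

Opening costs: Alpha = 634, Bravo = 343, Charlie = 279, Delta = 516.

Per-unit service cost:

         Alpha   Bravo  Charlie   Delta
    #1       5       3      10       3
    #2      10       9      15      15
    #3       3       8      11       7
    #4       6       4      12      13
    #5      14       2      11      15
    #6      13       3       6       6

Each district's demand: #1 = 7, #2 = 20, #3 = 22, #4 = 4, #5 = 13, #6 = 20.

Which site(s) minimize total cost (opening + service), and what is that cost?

Open Bravo only; minimum total cost 822.

For any fixed open set, each district goes to its cheapest open site; total = fixed + service.
{Bravo}: #1→Bravo 3·7=21, #2→Bravo 9·20=180, #3→Bravo 8·22=176, #4→Bravo 4·4=16, #5→Bravo 2·13=26, #6→Bravo 3·20=60. Service 479; fixed 343; total 822.
{Bravo, Charlie}: service 479 + fixed 622 = 1101
{Charlie}: #1→Charlie 10·7=70, #2→Charlie 15·20=300, #3→Charlie 11·22=242, #4→Charlie 12·4=48, #5→Charlie 11·13=143, #6→Charlie 6·20=120. Service 923; fixed 279; total 1202.
{Alpha, Bravo, Charlie, Delta}: service 369 + fixed 1772 = 2141
No other subset beats 822.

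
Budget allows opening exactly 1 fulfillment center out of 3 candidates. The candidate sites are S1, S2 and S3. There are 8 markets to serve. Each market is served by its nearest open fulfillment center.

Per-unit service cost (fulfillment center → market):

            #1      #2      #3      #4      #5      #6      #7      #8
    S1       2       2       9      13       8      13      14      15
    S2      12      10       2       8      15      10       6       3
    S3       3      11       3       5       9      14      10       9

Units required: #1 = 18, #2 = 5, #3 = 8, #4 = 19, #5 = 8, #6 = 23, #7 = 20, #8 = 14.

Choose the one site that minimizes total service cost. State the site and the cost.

With exactly 1 open, each market uses its cheapest among the chosen.
{S2}: #1→S2 12·18=216, #2→S2 10·5=50, #3→S2 2·8=16, #4→S2 8·19=152, #5→S2 15·8=120, #6→S2 10·23=230, #7→S2 6·20=120, #8→S2 3·14=42. Service cost 946.
{S3}: service cost 948
{S1}: service cost 1218
Among all 3 size-1 choices, {S2} is lowest.

Choose S2 only; total service cost 946.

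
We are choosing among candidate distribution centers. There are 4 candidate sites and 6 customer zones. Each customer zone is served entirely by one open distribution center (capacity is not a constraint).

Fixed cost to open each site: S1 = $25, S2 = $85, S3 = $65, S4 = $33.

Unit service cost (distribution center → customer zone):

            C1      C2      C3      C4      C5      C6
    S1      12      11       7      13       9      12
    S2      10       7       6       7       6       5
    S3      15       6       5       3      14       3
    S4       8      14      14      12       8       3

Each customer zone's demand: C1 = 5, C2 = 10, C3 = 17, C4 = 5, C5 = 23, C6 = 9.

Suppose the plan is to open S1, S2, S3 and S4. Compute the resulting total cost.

Each customer zone is assigned to its cheapest site among the open ones.
{S1, S2, S3, S4}: C1→S4 8·5=40, C2→S3 6·10=60, C3→S3 5·17=85, C4→S3 3·5=15, C5→S2 6·23=138, C6→S3 3·9=27. Service 365; fixed 208; total 573.

Total cost: 573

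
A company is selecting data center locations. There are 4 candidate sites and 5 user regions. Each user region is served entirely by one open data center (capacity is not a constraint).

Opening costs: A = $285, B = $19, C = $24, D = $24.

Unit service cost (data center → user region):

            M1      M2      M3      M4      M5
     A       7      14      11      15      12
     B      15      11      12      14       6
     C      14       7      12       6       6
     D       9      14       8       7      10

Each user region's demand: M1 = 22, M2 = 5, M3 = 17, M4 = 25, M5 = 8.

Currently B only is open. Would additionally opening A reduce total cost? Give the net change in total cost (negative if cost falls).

No — net change +92 (cost rises by 92).

Current service cost with {B}: 987.
Adding A: each user region re-picks its cheapest; new service cost 794, saving 193.
Extra fixed cost: 285. Net change = 285 − 193 = 92.
(Totals: 1006 → 1098.)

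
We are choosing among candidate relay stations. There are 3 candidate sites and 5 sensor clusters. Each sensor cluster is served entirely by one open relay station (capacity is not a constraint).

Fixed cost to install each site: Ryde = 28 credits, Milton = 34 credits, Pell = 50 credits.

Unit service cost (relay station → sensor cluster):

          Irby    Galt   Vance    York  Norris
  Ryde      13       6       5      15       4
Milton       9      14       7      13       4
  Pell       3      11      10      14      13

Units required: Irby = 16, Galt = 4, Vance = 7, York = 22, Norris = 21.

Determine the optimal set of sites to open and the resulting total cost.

Open Ryde and Pell; minimum total cost 577.

For any fixed open set, each sensor cluster goes to its cheapest open site; total = fixed + service.
{Ryde, Pell}: Irby→Pell 3·16=48, Galt→Ryde 6·4=24, Vance→Ryde 5·7=35, York→Pell 14·22=308, Norris→Ryde 4·21=84. Service 499; fixed 78; total 577.
{Ryde, Milton, Pell}: Irby→Pell 3·16=48, Galt→Ryde 6·4=24, Vance→Ryde 5·7=35, York→Milton 13·22=286, Norris→Ryde 4·21=84. Service 477; fixed 112; total 589.
{Milton, Pell}: Irby→Pell 3·16=48, Galt→Pell 11·4=44, Vance→Milton 7·7=49, York→Milton 13·22=286, Norris→Milton 4·21=84. Service 511; fixed 84; total 595.
{Ryde}: service 681 + fixed 28 = 709
No other subset beats 577.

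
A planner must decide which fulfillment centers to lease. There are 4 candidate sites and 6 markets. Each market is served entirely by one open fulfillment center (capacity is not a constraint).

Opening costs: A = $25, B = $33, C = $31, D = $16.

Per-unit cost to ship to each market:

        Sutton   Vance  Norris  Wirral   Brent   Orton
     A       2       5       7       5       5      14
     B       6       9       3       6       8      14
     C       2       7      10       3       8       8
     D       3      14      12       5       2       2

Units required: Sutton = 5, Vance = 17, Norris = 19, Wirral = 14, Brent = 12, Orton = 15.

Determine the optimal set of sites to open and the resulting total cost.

For any fixed open set, each market goes to its cheapest open site; total = fixed + service.
{A, B, D}: Sutton→A 2·5=10, Vance→A 5·17=85, Norris→B 3·19=57, Wirral→A 5·14=70, Brent→D 2·12=24, Orton→D 2·15=30. Service 276; fixed 74; total 350.
{A, B, C, D}: service 248 + fixed 105 = 353
{B, C, D}: Sutton→C 2·5=10, Vance→C 7·17=119, Norris→B 3·19=57, Wirral→C 3·14=42, Brent→D 2·12=24, Orton→D 2·15=30. Service 282; fixed 80; total 362.
{D}: Sutton→D 3·5=15, Vance→D 14·17=238, Norris→D 12·19=228, Wirral→D 5·14=70, Brent→D 2·12=24, Orton→D 2·15=30. Service 605; fixed 16; total 621.
(All 15 nonempty subsets were checked; A, B and D is lowest.)

Open A, B and D; minimum total cost 350.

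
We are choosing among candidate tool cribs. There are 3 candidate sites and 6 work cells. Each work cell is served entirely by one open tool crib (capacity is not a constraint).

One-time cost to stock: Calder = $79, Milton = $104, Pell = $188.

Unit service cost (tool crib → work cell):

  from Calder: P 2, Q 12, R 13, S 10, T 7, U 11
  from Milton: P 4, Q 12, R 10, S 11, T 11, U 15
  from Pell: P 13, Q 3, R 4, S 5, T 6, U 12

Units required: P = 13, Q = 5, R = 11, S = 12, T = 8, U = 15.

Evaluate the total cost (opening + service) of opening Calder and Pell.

Each work cell is assigned to its cheapest site among the open ones.
{Calder, Pell}: P→Calder 2·13=26, Q→Pell 3·5=15, R→Pell 4·11=44, S→Pell 5·12=60, T→Pell 6·8=48, U→Calder 11·15=165. Service 358; fixed 267; total 625.

Total cost: 625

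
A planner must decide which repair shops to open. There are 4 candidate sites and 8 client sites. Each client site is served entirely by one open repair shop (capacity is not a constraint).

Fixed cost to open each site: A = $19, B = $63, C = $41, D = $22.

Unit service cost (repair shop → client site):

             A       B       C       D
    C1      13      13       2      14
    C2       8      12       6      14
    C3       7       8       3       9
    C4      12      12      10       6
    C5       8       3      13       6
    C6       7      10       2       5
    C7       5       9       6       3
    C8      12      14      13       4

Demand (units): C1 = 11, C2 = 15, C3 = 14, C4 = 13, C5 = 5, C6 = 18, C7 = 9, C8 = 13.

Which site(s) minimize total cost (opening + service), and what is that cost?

For any fixed open set, each client site goes to its cheapest open site; total = fixed + service.
{C, D}: C1→C 2·11=22, C2→C 6·15=90, C3→C 3·14=42, C4→D 6·13=78, C5→D 6·5=30, C6→C 2·18=36, C7→D 3·9=27, C8→D 4·13=52. Service 377; fixed 63; total 440.
{A, C, D}: C1→C 2·11=22, C2→C 6·15=90, C3→C 3·14=42, C4→D 6·13=78, C5→D 6·5=30, C6→C 2·18=36, C7→D 3·9=27, C8→D 4·13=52. Service 377; fixed 82; total 459.
{B, C, D}: service 362 + fixed 126 = 488
{A, B, C, D}: service 362 + fixed 145 = 507
No other subset beats 440.

Open C and D; minimum total cost 440.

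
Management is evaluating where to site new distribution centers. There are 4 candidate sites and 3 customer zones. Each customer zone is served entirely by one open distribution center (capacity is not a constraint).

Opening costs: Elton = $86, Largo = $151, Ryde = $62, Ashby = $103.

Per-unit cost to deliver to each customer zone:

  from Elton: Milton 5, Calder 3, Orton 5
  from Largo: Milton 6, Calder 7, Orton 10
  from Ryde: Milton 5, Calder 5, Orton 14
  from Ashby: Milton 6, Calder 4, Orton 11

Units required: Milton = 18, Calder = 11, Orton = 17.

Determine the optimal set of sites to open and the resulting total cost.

Open Elton only; minimum total cost 294.

For any fixed open set, each customer zone goes to its cheapest open site; total = fixed + service.
{Elton}: Milton→Elton 5·18=90, Calder→Elton 3·11=33, Orton→Elton 5·17=85. Service 208; fixed 86; total 294.
{Elton, Ryde}: service 208 + fixed 148 = 356
{Elton, Ashby}: service 208 + fixed 189 = 397
{Elton, Largo, Ryde, Ashby}: service 208 + fixed 402 = 610
No other subset beats 294.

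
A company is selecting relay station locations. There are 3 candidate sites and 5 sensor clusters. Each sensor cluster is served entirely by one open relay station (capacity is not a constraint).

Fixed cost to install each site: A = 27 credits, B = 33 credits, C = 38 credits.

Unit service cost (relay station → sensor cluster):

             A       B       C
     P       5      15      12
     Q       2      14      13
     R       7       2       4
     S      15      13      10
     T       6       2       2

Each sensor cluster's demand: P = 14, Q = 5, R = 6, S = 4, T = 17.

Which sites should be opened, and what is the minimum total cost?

For any fixed open set, each sensor cluster goes to its cheapest open site; total = fixed + service.
{A, B}: P→A 5·14=70, Q→A 2·5=10, R→B 2·6=12, S→B 13·4=52, T→B 2·17=34. Service 178; fixed 60; total 238.
{A, C}: service 178 + fixed 65 = 243
{A, B, C}: service 166 + fixed 98 = 264
{A}: service 284 + fixed 27 = 311
No other subset beats 238.

Open A and B; minimum total cost 238.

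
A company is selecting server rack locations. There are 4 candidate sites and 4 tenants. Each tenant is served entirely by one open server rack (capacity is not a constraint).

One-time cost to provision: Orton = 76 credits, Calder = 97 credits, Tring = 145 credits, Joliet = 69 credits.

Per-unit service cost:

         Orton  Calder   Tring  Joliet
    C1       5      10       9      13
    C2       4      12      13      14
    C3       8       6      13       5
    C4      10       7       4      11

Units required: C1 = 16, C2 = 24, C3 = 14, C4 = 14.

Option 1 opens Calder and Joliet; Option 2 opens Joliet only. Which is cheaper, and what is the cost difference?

Option 1 is cheaper by 55.

Option 1: {Calder, Joliet}: C1→Calder 10·16=160, C2→Calder 12·24=288, C3→Joliet 5·14=70, C4→Calder 7·14=98. Service 616; fixed 166; total 782.
Option 2: {Joliet}: C1→Joliet 13·16=208, C2→Joliet 14·24=336, C3→Joliet 5·14=70, C4→Joliet 11·14=154. Service 768; fixed 69; total 837.
Difference: |782 − 837| = 55.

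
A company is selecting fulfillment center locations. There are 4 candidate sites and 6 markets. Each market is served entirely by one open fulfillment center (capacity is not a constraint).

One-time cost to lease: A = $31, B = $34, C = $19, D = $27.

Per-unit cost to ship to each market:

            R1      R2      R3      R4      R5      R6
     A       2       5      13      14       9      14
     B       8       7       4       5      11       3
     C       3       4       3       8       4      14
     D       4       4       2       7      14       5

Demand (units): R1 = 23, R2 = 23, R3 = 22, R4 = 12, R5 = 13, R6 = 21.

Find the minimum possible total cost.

Minimum total cost: 455

For any fixed open set, each market goes to its cheapest open site; total = fixed + service.
{B, C}: R1→C 3·23=69, R2→C 4·23=92, R3→C 3·22=66, R4→B 5·12=60, R5→C 4·13=52, R6→B 3·21=63. Service 402; fixed 53; total 455.
{B, C, D}: service 380 + fixed 80 = 460
{A, B, C}: service 379 + fixed 84 = 463
{A, B, C, D}: service 357 + fixed 111 = 468
No other subset beats 455.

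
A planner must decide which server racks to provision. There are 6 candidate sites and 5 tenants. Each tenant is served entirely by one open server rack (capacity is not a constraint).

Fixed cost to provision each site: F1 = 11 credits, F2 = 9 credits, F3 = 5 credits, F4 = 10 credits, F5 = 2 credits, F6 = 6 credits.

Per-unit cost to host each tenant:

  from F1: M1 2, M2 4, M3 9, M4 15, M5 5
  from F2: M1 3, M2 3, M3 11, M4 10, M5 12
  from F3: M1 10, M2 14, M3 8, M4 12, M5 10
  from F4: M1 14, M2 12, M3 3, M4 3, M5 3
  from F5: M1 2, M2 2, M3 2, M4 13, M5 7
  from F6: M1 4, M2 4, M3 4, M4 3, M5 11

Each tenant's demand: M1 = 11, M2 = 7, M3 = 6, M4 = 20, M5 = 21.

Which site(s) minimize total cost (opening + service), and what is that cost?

For any fixed open set, each tenant goes to its cheapest open site; total = fixed + service.
{F4, F5}: M1→F5 2·11=22, M2→F5 2·7=14, M3→F5 2·6=12, M4→F4 3·20=60, M5→F4 3·21=63. Service 171; fixed 12; total 183.
{F3, F4, F5}: M1→F5 2·11=22, M2→F5 2·7=14, M3→F5 2·6=12, M4→F4 3·20=60, M5→F4 3·21=63. Service 171; fixed 17; total 188.
{F4, F5, F6}: M1→F5 2·11=22, M2→F5 2·7=14, M3→F5 2·6=12, M4→F4 3·20=60, M5→F4 3·21=63. Service 171; fixed 18; total 189.
{F1, F2, F3, F4, F5, F6}: service 171 + fixed 43 = 214
No other subset beats 183.

Open F4 and F5; minimum total cost 183.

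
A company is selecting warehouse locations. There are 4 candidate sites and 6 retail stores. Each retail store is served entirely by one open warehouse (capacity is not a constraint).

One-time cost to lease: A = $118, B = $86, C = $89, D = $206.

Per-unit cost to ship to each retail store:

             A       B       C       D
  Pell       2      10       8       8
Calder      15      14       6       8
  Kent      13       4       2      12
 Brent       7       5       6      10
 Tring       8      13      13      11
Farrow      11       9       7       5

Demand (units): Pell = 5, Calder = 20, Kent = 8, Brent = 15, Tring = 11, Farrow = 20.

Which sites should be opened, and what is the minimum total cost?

Open C only; minimum total cost 638.

For any fixed open set, each retail store goes to its cheapest open site; total = fixed + service.
{C}: Pell→C 8·5=40, Calder→C 6·20=120, Kent→C 2·8=16, Brent→C 6·15=90, Tring→C 13·11=143, Farrow→C 7·20=140. Service 549; fixed 89; total 638.
{A, C}: service 464 + fixed 207 = 671
{B, C}: service 534 + fixed 175 = 709
{A, B, C, D}: service 409 + fixed 499 = 908
No other subset beats 638.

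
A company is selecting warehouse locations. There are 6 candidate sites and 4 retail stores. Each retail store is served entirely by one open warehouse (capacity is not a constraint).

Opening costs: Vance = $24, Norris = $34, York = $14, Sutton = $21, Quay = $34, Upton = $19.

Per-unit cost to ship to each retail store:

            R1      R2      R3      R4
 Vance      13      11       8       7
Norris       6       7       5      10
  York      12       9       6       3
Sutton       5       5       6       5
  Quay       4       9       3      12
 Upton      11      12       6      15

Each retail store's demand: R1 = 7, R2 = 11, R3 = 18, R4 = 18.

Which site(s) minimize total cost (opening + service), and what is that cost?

For any fixed open set, each retail store goes to its cheapest open site; total = fixed + service.
{York, Sutton, Quay}: R1→Quay 4·7=28, R2→Sutton 5·11=55, R3→Quay 3·18=54, R4→York 3·18=54. Service 191; fixed 69; total 260.
{York, Sutton, Quay, Upton}: service 191 + fixed 88 = 279
{Sutton, Quay}: R1→Quay 4·7=28, R2→Sutton 5·11=55, R3→Quay 3·18=54, R4→Sutton 5·18=90. Service 227; fixed 55; total 282.
{Vance, Norris, York, Sutton, Quay, Upton}: service 191 + fixed 146 = 337
No other subset beats 260.

Open York, Sutton and Quay; minimum total cost 260.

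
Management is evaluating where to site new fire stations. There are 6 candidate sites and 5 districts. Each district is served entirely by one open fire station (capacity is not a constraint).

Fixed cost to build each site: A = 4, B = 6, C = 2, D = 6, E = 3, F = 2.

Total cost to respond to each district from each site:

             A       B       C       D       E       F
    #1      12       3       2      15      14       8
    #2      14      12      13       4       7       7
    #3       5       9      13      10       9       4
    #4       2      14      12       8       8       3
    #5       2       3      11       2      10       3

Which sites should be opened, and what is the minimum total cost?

For any fixed open set, each district goes to its cheapest open site; total = fixed + service.
{C, F}: #1→C 2, #2→F 7, #3→F 4, #4→F 3, #5→F 3. Service 19; fixed 4; total 23.
{A, C, F}: #1→C 2, #2→F 7, #3→F 4, #4→A 2, #5→A 2. Service 17; fixed 8; total 25.
{C, D, F}: service 15 + fixed 10 = 25
{A, B, C, D, E, F}: service 14 + fixed 23 = 37
No other subset beats 23.

Open C and F; minimum total cost 23.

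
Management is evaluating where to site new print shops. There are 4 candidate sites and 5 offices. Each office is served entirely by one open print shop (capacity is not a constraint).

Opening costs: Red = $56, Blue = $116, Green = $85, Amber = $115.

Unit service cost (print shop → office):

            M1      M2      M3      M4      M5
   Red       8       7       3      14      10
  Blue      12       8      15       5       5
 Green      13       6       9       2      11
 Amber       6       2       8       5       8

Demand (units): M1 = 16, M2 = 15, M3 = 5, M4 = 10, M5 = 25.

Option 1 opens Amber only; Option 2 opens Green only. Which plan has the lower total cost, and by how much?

Option 1: {Amber}: M1→Amber 6·16=96, M2→Amber 2·15=30, M3→Amber 8·5=40, M4→Amber 5·10=50, M5→Amber 8·25=200. Service 416; fixed 115; total 531.
Option 2: {Green}: M1→Green 13·16=208, M2→Green 6·15=90, M3→Green 9·5=45, M4→Green 2·10=20, M5→Green 11·25=275. Service 638; fixed 85; total 723.
Difference: |531 − 723| = 192.

Option 1 is cheaper by 192.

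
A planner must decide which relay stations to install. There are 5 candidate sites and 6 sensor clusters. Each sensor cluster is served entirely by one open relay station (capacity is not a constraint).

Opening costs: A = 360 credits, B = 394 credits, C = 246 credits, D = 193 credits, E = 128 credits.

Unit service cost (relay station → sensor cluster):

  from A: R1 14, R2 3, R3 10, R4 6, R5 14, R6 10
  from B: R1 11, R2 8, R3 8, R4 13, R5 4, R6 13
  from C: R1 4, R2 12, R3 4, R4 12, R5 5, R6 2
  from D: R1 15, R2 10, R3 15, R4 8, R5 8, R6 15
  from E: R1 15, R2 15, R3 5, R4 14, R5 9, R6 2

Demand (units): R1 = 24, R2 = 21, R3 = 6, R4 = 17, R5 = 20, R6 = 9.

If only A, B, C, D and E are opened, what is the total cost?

Each sensor cluster is assigned to its cheapest site among the open ones.
{A, B, C, D, E}: R1→C 4·24=96, R2→A 3·21=63, R3→C 4·6=24, R4→A 6·17=102, R5→B 4·20=80, R6→C 2·9=18. Service 383; fixed 1321; total 1704.

Total cost: 1704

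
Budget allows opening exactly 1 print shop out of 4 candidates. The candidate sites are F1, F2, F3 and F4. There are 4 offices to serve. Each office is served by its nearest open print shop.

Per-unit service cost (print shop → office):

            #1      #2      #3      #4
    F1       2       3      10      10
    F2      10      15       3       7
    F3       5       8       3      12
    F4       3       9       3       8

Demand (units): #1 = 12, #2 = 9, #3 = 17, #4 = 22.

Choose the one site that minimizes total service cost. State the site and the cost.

With exactly 1 open, each office uses its cheapest among the chosen.
{F4}: #1→F4 3·12=36, #2→F4 9·9=81, #3→F4 3·17=51, #4→F4 8·22=176. Service cost 344.
{F1}: service cost 441
{F3}: service cost 447
Among all 4 size-1 choices, {F4} is lowest.

Choose F4 only; total service cost 344.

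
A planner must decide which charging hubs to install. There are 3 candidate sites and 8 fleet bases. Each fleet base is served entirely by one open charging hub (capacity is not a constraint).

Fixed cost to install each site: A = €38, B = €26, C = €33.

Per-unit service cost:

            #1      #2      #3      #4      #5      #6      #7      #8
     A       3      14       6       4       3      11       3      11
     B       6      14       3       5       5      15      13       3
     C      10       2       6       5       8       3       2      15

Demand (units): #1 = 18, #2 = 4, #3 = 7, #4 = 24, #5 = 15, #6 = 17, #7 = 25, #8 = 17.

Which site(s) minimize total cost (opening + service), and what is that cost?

Open A, B and C; minimum total cost 473.

For any fixed open set, each fleet base goes to its cheapest open site; total = fixed + service.
{A, B, C}: #1→A 3·18=54, #2→C 2·4=8, #3→B 3·7=21, #4→A 4·24=96, #5→A 3·15=45, #6→C 3·17=51, #7→C 2·25=50, #8→B 3·17=51. Service 376; fixed 97; total 473.
{B, C}: #1→B 6·18=108, #2→C 2·4=8, #3→B 3·7=21, #4→B 5·24=120, #5→B 5·15=75, #6→C 3·17=51, #7→C 2·25=50, #8→B 3·17=51. Service 484; fixed 59; total 543.
{A, C}: service 533 + fixed 71 = 604
{B}: service 1011 + fixed 26 = 1037
(All 7 nonempty subsets were checked; A, B and C is lowest.)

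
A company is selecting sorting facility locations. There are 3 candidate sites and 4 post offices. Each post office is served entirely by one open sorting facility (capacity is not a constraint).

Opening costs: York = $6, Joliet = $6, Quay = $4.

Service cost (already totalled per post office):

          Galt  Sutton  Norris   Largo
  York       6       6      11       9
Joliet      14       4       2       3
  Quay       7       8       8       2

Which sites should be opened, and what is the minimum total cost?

For any fixed open set, each post office goes to its cheapest open site; total = fixed + service.
{Joliet, Quay}: Galt→Quay 7, Sutton→Joliet 4, Norris→Joliet 2, Largo→Quay 2. Service 15; fixed 10; total 25.
{York, Joliet}: service 15 + fixed 12 = 27
{Joliet}: service 23 + fixed 6 = 29
{York, Joliet, Quay}: Galt→York 6, Sutton→Joliet 4, Norris→Joliet 2, Largo→Quay 2. Service 14; fixed 16; total 30.
No other subset beats 25.

Open Joliet and Quay; minimum total cost 25.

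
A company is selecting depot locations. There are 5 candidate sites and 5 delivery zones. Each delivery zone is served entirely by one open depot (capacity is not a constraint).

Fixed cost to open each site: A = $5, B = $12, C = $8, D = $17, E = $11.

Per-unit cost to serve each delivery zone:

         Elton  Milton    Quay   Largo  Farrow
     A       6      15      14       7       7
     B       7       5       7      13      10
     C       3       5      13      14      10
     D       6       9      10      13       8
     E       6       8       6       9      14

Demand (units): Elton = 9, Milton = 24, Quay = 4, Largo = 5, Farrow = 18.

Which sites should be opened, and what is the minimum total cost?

For any fixed open set, each delivery zone goes to its cheapest open site; total = fixed + service.
{A, C, E}: Elton→C 3·9=27, Milton→C 5·24=120, Quay→E 6·4=24, Largo→A 7·5=35, Farrow→A 7·18=126. Service 332; fixed 24; total 356.
{A, B, C}: Elton→C 3·9=27, Milton→B 5·24=120, Quay→B 7·4=28, Largo→A 7·5=35, Farrow→A 7·18=126. Service 336; fixed 25; total 361.
{A, B, C, E}: service 332 + fixed 36 = 368
{A, B, C, D, E}: Elton→C 3·9=27, Milton→B 5·24=120, Quay→E 6·4=24, Largo→A 7·5=35, Farrow→A 7·18=126. Service 332; fixed 53; total 385.
No other subset beats 356.

Open A, C and E; minimum total cost 356.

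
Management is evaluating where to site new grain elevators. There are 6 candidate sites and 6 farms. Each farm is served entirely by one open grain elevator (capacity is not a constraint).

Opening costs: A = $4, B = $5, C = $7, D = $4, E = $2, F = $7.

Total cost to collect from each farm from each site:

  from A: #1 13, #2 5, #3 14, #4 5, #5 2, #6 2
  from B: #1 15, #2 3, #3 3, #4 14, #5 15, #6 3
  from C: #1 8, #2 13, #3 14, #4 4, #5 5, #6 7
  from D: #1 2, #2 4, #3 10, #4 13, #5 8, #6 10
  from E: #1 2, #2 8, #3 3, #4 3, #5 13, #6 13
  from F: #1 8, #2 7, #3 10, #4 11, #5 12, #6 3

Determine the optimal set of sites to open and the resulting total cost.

Open A and E; minimum total cost 23.

For any fixed open set, each farm goes to its cheapest open site; total = fixed + service.
{A, E}: #1→E 2, #2→A 5, #3→E 3, #4→E 3, #5→A 2, #6→A 2. Service 17; fixed 6; total 23.
{A, B, E}: service 15 + fixed 11 = 26
{A, D, E}: service 16 + fixed 10 = 26
{A, B, C, D, E, F}: service 15 + fixed 29 = 44
No other subset beats 23.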